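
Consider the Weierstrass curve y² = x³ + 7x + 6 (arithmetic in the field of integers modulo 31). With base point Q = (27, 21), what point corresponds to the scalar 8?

Double-and-add on 8 = (1000)₂. Start with Q = (27, 21) for the leading 1-bit.
double: tangent at (27, 21): λ = (3·27² + 7)/(2·21) ≡ 24/11. 11⁻¹ ≡ 17 (mod 31) since 11·17 = 187 ≡ 1, so λ ≡ 24·17 ≡ 5.
  x = λ² - 27 - 27 = 25 - 54 ≡ 2; y = λ·(27 - 2) - 21 ≡ 11. → (2, 11)
double: tangent at (2, 11): λ = (3·2² + 7)/(2·11) ≡ 19/22. 22⁻¹ ≡ 24 (mod 31), so λ ≡ 19·24 ≡ 22.
  x = λ² - 2 - 2 = 484 - 4 ≡ 15; y = λ·(2 - 15) - 11 ≡ 13. → (15, 13)
double: tangent at (15, 13): λ = (3·15² + 7)/(2·13) ≡ 0/26. 26⁻¹ ≡ 6 (mod 31), so λ ≡ 0·6 ≡ 0.
  x = λ² - 15 - 15 = 0 - 30 ≡ 1; y = λ·(15 - 1) - 13 ≡ 18. → (1, 18)

(1, 18)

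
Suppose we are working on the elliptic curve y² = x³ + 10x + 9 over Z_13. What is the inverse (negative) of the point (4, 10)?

-(4, 10) = (4, -10 mod 13) = (4, 3).

(4, 3)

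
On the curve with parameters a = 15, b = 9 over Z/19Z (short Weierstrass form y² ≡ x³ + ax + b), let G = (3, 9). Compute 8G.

Double-and-add on 8 = (1000)₂. Start with G = (3, 9) for the leading 1-bit.
double: tangent at (3, 9): λ = (3·3² + 15)/(2·9) ≡ 4/18. 18⁻¹ ≡ 18 (mod 19), so λ ≡ 4·18 ≡ 15.
  x = λ² - 3 - 3 = 225 - 6 ≡ 10; y = λ·(3 - 10) - 9 ≡ 0. → (10, 0)
double: (10, 0) + (10, 0): same x and y₁ ≡ -y₂, so the sum is O.
double: O + O = O (identity).

O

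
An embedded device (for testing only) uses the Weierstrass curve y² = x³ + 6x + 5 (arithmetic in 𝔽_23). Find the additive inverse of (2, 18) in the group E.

-(2, 18) = (2, -18 mod 23) = (2, 5).

(2, 5)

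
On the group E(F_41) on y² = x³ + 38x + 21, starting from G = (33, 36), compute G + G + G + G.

Double-and-add on 4 = (100)₂. Start with G = (33, 36) for the leading 1-bit.
double: tangent at (33, 36): λ = (3·33² + 38)/(2·36) ≡ 25/31. 31⁻¹ ≡ 4 (mod 41) since 31·4 = 124 ≡ 1, so λ ≡ 25·4 ≡ 18.
  x = λ² - 33 - 33 = 324 - 66 ≡ 12; y = λ·(33 - 12) - 36 ≡ 14. → (12, 14)
double: tangent at (12, 14): λ = (3·12² + 38)/(2·14) ≡ 19/28. 28⁻¹ ≡ 22 (mod 41) since 28·22 = 616 ≡ 1, so λ ≡ 19·22 ≡ 8.
  x = λ² - 12 - 12 = 64 - 24 ≡ 40; y = λ·(12 - 40) - 14 ≡ 8. → (40, 8)

(40, 8)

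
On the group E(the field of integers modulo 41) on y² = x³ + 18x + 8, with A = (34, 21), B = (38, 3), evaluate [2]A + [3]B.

(30, 18)

First 2A:
Repeated addition: build up to 2A.
2A: tangent at (34, 21): λ = (3·34² + 18)/(2·21) ≡ 1/1. 1⁻¹ ≡ 1 (mod 41), so λ ≡ 1·1 ≡ 1.
  x = λ² - 34 - 34 = 1 - 68 ≡ 15; y = λ·(34 - 15) - 21 ≡ 39. → (15, 39)
2A = (15, 39).
Next 3B:
Repeated addition: build up to 3B.
2B: tangent at (38, 3): λ = (3·38² + 18)/(2·3) ≡ 4/6. 6⁻¹ ≡ 7 (mod 41), so λ ≡ 4·7 ≡ 28.
  x = λ² - 38 - 38 = 784 - 76 ≡ 11; y = λ·(38 - 11) - 3 ≡ 15. → (11, 15)
3B: (11, 15) + (38, 3). λ = (3 - 15)/(38 - 11) ≡ 29/27 mod 41. 27⁻¹ ≡ 38 (mod 41) since 27·38 = 1026 ≡ 1, so λ ≡ 36.
  x = λ² - 11 - 38 = 1296 - 49 ≡ 17; y = λ·(11 - 17) - 15 ≡ 15. → (17, 15)
3B = (17, 15).
Finally 2A + 3B:
(15, 39) + (17, 15). λ = (15 - 39)/(17 - 15) ≡ 17/2 mod 41. 2⁻¹ ≡ 21 (mod 41), so λ ≡ 29.
  x = λ² - 15 - 17 = 841 - 32 ≡ 30; y = λ·(15 - 30) - 39 ≡ 18. → (30, 18)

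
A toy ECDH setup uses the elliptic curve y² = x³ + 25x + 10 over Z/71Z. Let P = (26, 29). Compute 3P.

Repeated addition: build up to 3P.
2P: tangent at (26, 29): λ = (3·26² + 25)/(2·29) ≡ 65/58. 58⁻¹ ≡ 60 (mod 71) since 58·60 = 3480 ≡ 1, so λ ≡ 65·60 ≡ 66.
  x = λ² - 26 - 26 = 4356 - 52 ≡ 44; y = λ·(26 - 44) - 29 ≡ 61. → (44, 61)
3P: (44, 61) + (26, 29). λ = (29 - 61)/(26 - 44) ≡ 39/53 mod 71. 53⁻¹ ≡ 67 (mod 71), so λ ≡ 57.
  x = λ² - 44 - 26 = 3249 - 70 ≡ 55; y = λ·(44 - 55) - 61 ≡ 22. → (55, 22)

(55, 22)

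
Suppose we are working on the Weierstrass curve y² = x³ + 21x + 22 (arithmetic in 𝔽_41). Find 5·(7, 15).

Write P = (7, 15).
Repeated addition: build up to 5P.
2P: tangent at (7, 15): λ = (3·7² + 21)/(2·15) ≡ 4/30. 30⁻¹ ≡ 26 (mod 41), so λ ≡ 4·26 ≡ 22.
  x = λ² - 7 - 7 = 484 - 14 ≡ 19; y = λ·(7 - 19) - 15 ≡ 8. → (19, 8)
3P: (19, 8) + (7, 15). λ = (15 - 8)/(7 - 19) ≡ 7/29 mod 41. 29⁻¹ ≡ 17 (mod 41) since 29·17 = 493 ≡ 1, so λ ≡ 37.
  x = λ² - 19 - 7 = 1369 - 26 ≡ 31; y = λ·(19 - 31) - 8 ≡ 40. → (31, 40)
4P: (31, 40) + (7, 15). λ = (15 - 40)/(7 - 31) ≡ 16/17 mod 41. 17⁻¹ ≡ 29 (mod 41), so λ ≡ 13.
  x = λ² - 31 - 7 = 169 - 38 ≡ 8; y = λ·(31 - 8) - 40 ≡ 13. → (8, 13)
5P: (8, 13) + (7, 15). λ = (15 - 13)/(7 - 8) ≡ 2/40 mod 41. 40⁻¹ ≡ 40 (mod 41) since 40·40 = 1600 ≡ 1, so λ ≡ 39.
  x = λ² - 8 - 7 = 1521 - 15 ≡ 30; y = λ·(8 - 30) - 13 ≡ 31. → (30, 31)

(30, 31)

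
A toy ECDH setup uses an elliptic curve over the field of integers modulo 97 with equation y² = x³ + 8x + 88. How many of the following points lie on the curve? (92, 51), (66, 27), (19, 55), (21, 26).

(92, 51): 51² ≡ 79, rhs ≡ 20 → off.
(66, 27): 27² ≡ 50, rhs ≡ 22 → off.
(19, 55): 55² ≡ 18, rhs ≡ 18 → on.
(21, 26): 26² ≡ 94, rhs ≡ 11 → off.

1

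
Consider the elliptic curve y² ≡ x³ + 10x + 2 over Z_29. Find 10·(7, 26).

(11, 15)

Write Q = (7, 26).
Double-and-add on 10 = (1010)₂. Start with Q = (7, 26) for the leading 1-bit.
double: tangent at (7, 26): λ = (3·7² + 10)/(2·26) ≡ 12/23. 23⁻¹ ≡ 24 (mod 29), so λ ≡ 12·24 ≡ 27.
  x = λ² - 7 - 7 = 729 - 14 ≡ 19; y = λ·(7 - 19) - 26 ≡ 27. → (19, 27)
double: tangent at (19, 27): λ = (3·19² + 10)/(2·27) ≡ 20/25. 25⁻¹ ≡ 7 (mod 29) since 25·7 = 175 ≡ 1, so λ ≡ 20·7 ≡ 24.
  x = λ² - 19 - 19 = 576 - 38 ≡ 16; y = λ·(19 - 16) - 27 ≡ 16. → (16, 16)
add Q: (16, 16) + (7, 26). λ = (26 - 16)/(7 - 16) ≡ 10/20 mod 29. 20⁻¹ ≡ 16 (mod 29) since 20·16 = 320 ≡ 1, so λ ≡ 15.
  x = λ² - 16 - 7 = 225 - 23 ≡ 28; y = λ·(16 - 28) - 16 ≡ 7. → (28, 7)
double: tangent at (28, 7): λ = (3·28² + 10)/(2·7) ≡ 13/14. 14⁻¹ ≡ 27 (mod 29), so λ ≡ 13·27 ≡ 3.
  x = λ² - 28 - 28 = 9 - 56 ≡ 11; y = λ·(28 - 11) - 7 ≡ 15. → (11, 15)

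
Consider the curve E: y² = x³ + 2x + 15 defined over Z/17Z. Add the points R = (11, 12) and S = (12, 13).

(11, 12) + (12, 13). λ = (13 - 12)/(12 - 11) ≡ 1/1 mod 17. 1⁻¹ ≡ 1 (mod 17) since 1·1 = 1 ≡ 1, so λ ≡ 1.
  x = λ² - 11 - 12 = 1 - 23 ≡ 12; y = λ·(11 - 12) - 12 ≡ 4. → (12, 4)

(12, 4)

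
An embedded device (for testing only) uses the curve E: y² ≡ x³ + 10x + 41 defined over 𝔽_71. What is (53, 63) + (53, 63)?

(41, 17)

tangent at (53, 63): λ = (3·53² + 10)/(2·63) ≡ 59/55. 55⁻¹ ≡ 31 (mod 71) since 55·31 = 1705 ≡ 1, so λ ≡ 59·31 ≡ 54.
  x = λ² - 53 - 53 = 2916 - 106 ≡ 41; y = λ·(53 - 41) - 63 ≡ 17. → (41, 17)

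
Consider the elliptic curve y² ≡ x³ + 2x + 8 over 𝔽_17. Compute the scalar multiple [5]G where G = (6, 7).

Repeated addition: build up to 5G.
2G: tangent at (6, 7): λ = (3·6² + 2)/(2·7) ≡ 8/14. 14⁻¹ ≡ 11 (mod 17), so λ ≡ 8·11 ≡ 3.
  x = λ² - 6 - 6 = 9 - 12 ≡ 14; y = λ·(6 - 14) - 7 ≡ 3. → (14, 3)
3G: (14, 3) + (6, 7). λ = (7 - 3)/(6 - 14) ≡ 4/9 mod 17. 9⁻¹ ≡ 2 (mod 17), so λ ≡ 8.
  x = λ² - 14 - 6 = 64 - 20 ≡ 10; y = λ·(14 - 10) - 3 ≡ 12. → (10, 12)
4G: (10, 12) + (6, 7). λ = (7 - 12)/(6 - 10) ≡ 12/13 mod 17. 13⁻¹ ≡ 4 (mod 17) since 13·4 = 52 ≡ 1, so λ ≡ 14.
  x = λ² - 10 - 6 = 196 - 16 ≡ 10; y = λ·(10 - 10) - 12 ≡ 5. → (10, 5)
5G: (10, 5) + (6, 7). λ = (7 - 5)/(6 - 10) ≡ 2/13 mod 17. 13⁻¹ ≡ 4 (mod 17), so λ ≡ 8.
  x = λ² - 10 - 6 = 64 - 16 ≡ 14; y = λ·(10 - 14) - 5 ≡ 14. → (14, 14)

(14, 14)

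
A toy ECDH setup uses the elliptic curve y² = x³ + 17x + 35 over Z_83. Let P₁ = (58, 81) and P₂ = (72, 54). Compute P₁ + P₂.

(52, 26)

(58, 81) + (72, 54). λ = (54 - 81)/(72 - 58) ≡ 56/14 mod 83. 14⁻¹ ≡ 6 (mod 83), so λ ≡ 4.
  x = λ² - 58 - 72 = 16 - 130 ≡ 52; y = λ·(58 - 52) - 81 ≡ 26. → (52, 26)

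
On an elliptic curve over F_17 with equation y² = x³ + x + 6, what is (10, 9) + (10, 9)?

(5, 0)

tangent at (10, 9): λ = (3·10² + 1)/(2·9) ≡ 12/1. 1⁻¹ ≡ 1 (mod 17), so λ ≡ 12·1 ≡ 12.
  x = λ² - 10 - 10 = 144 - 20 ≡ 5; y = λ·(10 - 5) - 9 ≡ 0. → (5, 0)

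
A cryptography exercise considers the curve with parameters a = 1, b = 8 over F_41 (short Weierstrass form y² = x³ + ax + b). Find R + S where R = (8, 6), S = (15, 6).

(8, 6) + (15, 6). λ = (6 - 6)/(15 - 8) ≡ 0/7 mod 41. 7⁻¹ ≡ 6 (mod 41), so λ ≡ 0.
  x = λ² - 8 - 15 = 0 - 23 ≡ 18; y = λ·(8 - 18) - 6 ≡ 35. → (18, 35)

(18, 35)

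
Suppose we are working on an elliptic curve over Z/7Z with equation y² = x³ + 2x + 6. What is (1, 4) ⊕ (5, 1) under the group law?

(1, 4) + (5, 1). λ = (1 - 4)/(5 - 1) ≡ 4/4 mod 7. 4⁻¹ ≡ 2 (mod 7), so λ ≡ 1.
  x = λ² - 1 - 5 = 1 - 6 ≡ 2; y = λ·(1 - 2) - 4 ≡ 2. → (2, 2)

(2, 2)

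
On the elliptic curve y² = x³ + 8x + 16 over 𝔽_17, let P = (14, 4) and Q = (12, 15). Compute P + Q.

(14, 4) + (12, 15). λ = (15 - 4)/(12 - 14) ≡ 11/15 mod 17. 15⁻¹ ≡ 8 (mod 17) since 15·8 = 120 ≡ 1, so λ ≡ 3.
  x = λ² - 14 - 12 = 9 - 26 ≡ 0; y = λ·(14 - 0) - 4 ≡ 4. → (0, 4)

(0, 4)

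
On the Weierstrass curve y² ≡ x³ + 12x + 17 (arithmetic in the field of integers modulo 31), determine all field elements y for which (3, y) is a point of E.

x³ + 12x + 17 = 80 ≡ 18 (mod 31).
Square roots of 18 mod 31: 7 and 24 (since 7² = 49 ≡ 18).

7, 24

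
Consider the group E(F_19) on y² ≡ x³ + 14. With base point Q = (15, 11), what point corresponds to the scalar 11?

Repeated addition: build up to 11Q.
2Q: tangent at (15, 11): λ = (3·15² + 0)/(2·11) ≡ 10/3. 3⁻¹ ≡ 13 (mod 19), so λ ≡ 10·13 ≡ 16.
  x = λ² - 15 - 15 = 256 - 30 ≡ 17; y = λ·(15 - 17) - 11 ≡ 14. → (17, 14)
3Q: (17, 14) + (15, 11). λ = (11 - 14)/(15 - 17) ≡ 16/17 mod 19. 17⁻¹ ≡ 9 (mod 19) since 17·9 = 153 ≡ 1, so λ ≡ 11.
  x = λ² - 17 - 15 = 121 - 32 ≡ 13; y = λ·(17 - 13) - 14 ≡ 11. → (13, 11)
4Q: (13, 11) + (15, 11). λ = (11 - 11)/(15 - 13) ≡ 0/2 mod 19. 2⁻¹ ≡ 10 (mod 19), so λ ≡ 0.
  x = λ² - 13 - 15 = 0 - 28 ≡ 10; y = λ·(13 - 10) - 11 ≡ 8. → (10, 8)
5Q: (10, 8) + (15, 11). λ = (11 - 8)/(15 - 10) ≡ 3/5 mod 19. 5⁻¹ ≡ 4 (mod 19), so λ ≡ 12.
  x = λ² - 10 - 15 = 144 - 25 ≡ 5; y = λ·(10 - 5) - 8 ≡ 14. → (5, 14)
6Q: (5, 14) + (15, 11). λ = (11 - 14)/(15 - 5) ≡ 16/10 mod 19. 10⁻¹ ≡ 2 (mod 19) since 10·2 = 20 ≡ 1, so λ ≡ 13.
  x = λ² - 5 - 15 = 169 - 20 ≡ 16; y = λ·(5 - 16) - 14 ≡ 14. → (16, 14)
7Q: (16, 14) + (15, 11). λ = (11 - 14)/(15 - 16) ≡ 16/18 mod 19. 18⁻¹ ≡ 18 (mod 19) since 18·18 = 324 ≡ 1, so λ ≡ 3.
  x = λ² - 16 - 15 = 9 - 31 ≡ 16; y = λ·(16 - 16) - 14 ≡ 5. → (16, 5)
8Q: (16, 5) + (15, 11). λ = (11 - 5)/(15 - 16) ≡ 6/18 mod 19. 18⁻¹ ≡ 18 (mod 19) since 18·18 = 324 ≡ 1, so λ ≡ 13.
  x = λ² - 16 - 15 = 169 - 31 ≡ 5; y = λ·(16 - 5) - 5 ≡ 5. → (5, 5)
9Q: (5, 5) + (15, 11). λ = (11 - 5)/(15 - 5) ≡ 6/10 mod 19. 10⁻¹ ≡ 2 (mod 19) since 10·2 = 20 ≡ 1, so λ ≡ 12.
  x = λ² - 5 - 15 = 144 - 20 ≡ 10; y = λ·(5 - 10) - 5 ≡ 11. → (10, 11)
10Q: (10, 11) + (15, 11). λ = (11 - 11)/(15 - 10) ≡ 0/5 mod 19. 5⁻¹ ≡ 4 (mod 19), so λ ≡ 0.
  x = λ² - 10 - 15 = 0 - 25 ≡ 13; y = λ·(10 - 13) - 11 ≡ 8. → (13, 8)
11Q: (13, 8) + (15, 11). λ = (11 - 8)/(15 - 13) ≡ 3/2 mod 19. 2⁻¹ ≡ 10 (mod 19), so λ ≡ 11.
  x = λ² - 13 - 15 = 121 - 28 ≡ 17; y = λ·(13 - 17) - 8 ≡ 5. → (17, 5)

(17, 5)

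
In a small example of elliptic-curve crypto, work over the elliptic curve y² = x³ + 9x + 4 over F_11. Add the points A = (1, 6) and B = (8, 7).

(0, 2)

(1, 6) + (8, 7). λ = (7 - 6)/(8 - 1) ≡ 1/7 mod 11. 7⁻¹ ≡ 8 (mod 11) since 7·8 = 56 ≡ 1, so λ ≡ 8.
  x = λ² - 1 - 8 = 64 - 9 ≡ 0; y = λ·(1 - 0) - 6 ≡ 2. → (0, 2)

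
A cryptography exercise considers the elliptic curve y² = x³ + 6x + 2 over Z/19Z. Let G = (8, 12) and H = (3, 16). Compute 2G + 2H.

First 2G:
Repeated addition: build up to 2G.
2G: tangent at (8, 12): λ = (3·8² + 6)/(2·12) ≡ 8/5. 5⁻¹ ≡ 4 (mod 19), so λ ≡ 8·4 ≡ 13.
  x = λ² - 8 - 8 = 169 - 16 ≡ 1; y = λ·(8 - 1) - 12 ≡ 3. → (1, 3)
2G = (1, 3).
Next 2H:
Repeated addition: build up to 2H.
2H: tangent at (3, 16): λ = (3·3² + 6)/(2·16) ≡ 14/13. 13⁻¹ ≡ 3 (mod 19), so λ ≡ 14·3 ≡ 4.
  x = λ² - 3 - 3 = 16 - 6 ≡ 10; y = λ·(3 - 10) - 16 ≡ 13. → (10, 13)
2H = (10, 13).
Finally 2G + 2H:
(1, 3) + (10, 13). λ = (13 - 3)/(10 - 1) ≡ 10/9 mod 19. 9⁻¹ ≡ 17 (mod 19) since 9·17 = 153 ≡ 1, so λ ≡ 18.
  x = λ² - 1 - 10 = 324 - 11 ≡ 9; y = λ·(1 - 9) - 3 ≡ 5. → (9, 5)

(9, 5)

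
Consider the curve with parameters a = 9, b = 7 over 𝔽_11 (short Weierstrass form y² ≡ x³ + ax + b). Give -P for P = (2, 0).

(2, 0)

-(2, 0) = (2, -0 mod 11) = (2, 0).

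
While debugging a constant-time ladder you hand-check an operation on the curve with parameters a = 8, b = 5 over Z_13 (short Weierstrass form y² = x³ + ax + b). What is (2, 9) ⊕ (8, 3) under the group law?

(4, 6)

(2, 9) + (8, 3). λ = (3 - 9)/(8 - 2) ≡ 7/6 mod 13. 6⁻¹ ≡ 11 (mod 13), so λ ≡ 12.
  x = λ² - 2 - 8 = 144 - 10 ≡ 4; y = λ·(2 - 4) - 9 ≡ 6. → (4, 6)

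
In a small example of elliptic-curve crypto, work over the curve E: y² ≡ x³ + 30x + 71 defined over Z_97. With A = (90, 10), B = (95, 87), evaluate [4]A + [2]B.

(71, 57)

First 4A:
Repeated addition: build up to 4A.
2A: tangent at (90, 10): λ = (3·90² + 30)/(2·10) ≡ 80/20. 20⁻¹ ≡ 34 (mod 97), so λ ≡ 80·34 ≡ 4.
  x = λ² - 90 - 90 = 16 - 180 ≡ 30; y = λ·(90 - 30) - 10 ≡ 36. → (30, 36)
3A: (30, 36) + (90, 10). λ = (10 - 36)/(90 - 30) ≡ 71/60 mod 97. 60⁻¹ ≡ 76 (mod 97), so λ ≡ 61.
  x = λ² - 30 - 90 = 3721 - 120 ≡ 12; y = λ·(30 - 12) - 36 ≡ 92. → (12, 92)
4A: (12, 92) + (90, 10). λ = (10 - 92)/(90 - 12) ≡ 15/78 mod 97. 78⁻¹ ≡ 51 (mod 97) since 78·51 = 3978 ≡ 1, so λ ≡ 86.
  x = λ² - 12 - 90 = 7396 - 102 ≡ 19; y = λ·(12 - 19) - 92 ≡ 82. → (19, 82)
4A = (19, 82).
Next 2B:
Repeated addition: build up to 2B.
2B: tangent at (95, 87): λ = (3·95² + 30)/(2·87) ≡ 42/77. 77⁻¹ ≡ 63 (mod 97) since 77·63 = 4851 ≡ 1, so λ ≡ 42·63 ≡ 27.
  x = λ² - 95 - 95 = 729 - 190 ≡ 54; y = λ·(95 - 54) - 87 ≡ 50. → (54, 50)
2B = (54, 50).
Finally 4A + 2B:
(19, 82) + (54, 50). λ = (50 - 82)/(54 - 19) ≡ 65/35 mod 97. 35⁻¹ ≡ 61 (mod 97), so λ ≡ 85.
  x = λ² - 19 - 54 = 7225 - 73 ≡ 71; y = λ·(19 - 71) - 82 ≡ 57. → (71, 57)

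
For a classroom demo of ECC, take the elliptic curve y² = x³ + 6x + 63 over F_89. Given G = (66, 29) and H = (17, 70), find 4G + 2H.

(19, 70)

First 4G:
Repeated addition: build up to 4G.
2G: tangent at (66, 29): λ = (3·66² + 6)/(2·29) ≡ 80/58. 58⁻¹ ≡ 66 (mod 89), so λ ≡ 80·66 ≡ 29.
  x = λ² - 66 - 66 = 841 - 132 ≡ 86; y = λ·(66 - 86) - 29 ≡ 14. → (86, 14)
3G: (86, 14) + (66, 29). λ = (29 - 14)/(66 - 86) ≡ 15/69 mod 89. 69⁻¹ ≡ 40 (mod 89) since 69·40 = 2760 ≡ 1, so λ ≡ 66.
  x = λ² - 86 - 66 = 4356 - 152 ≡ 21; y = λ·(86 - 21) - 14 ≡ 4. → (21, 4)
4G: (21, 4) + (66, 29). λ = (29 - 4)/(66 - 21) ≡ 25/45 mod 89. 45⁻¹ ≡ 2 (mod 89), so λ ≡ 50.
  x = λ² - 21 - 66 = 2500 - 87 ≡ 10; y = λ·(21 - 10) - 4 ≡ 12. → (10, 12)
4G = (10, 12).
Next 2H:
Repeated addition: build up to 2H.
2H: tangent at (17, 70): λ = (3·17² + 6)/(2·70) ≡ 72/51. 51⁻¹ ≡ 7 (mod 89), so λ ≡ 72·7 ≡ 59.
  x = λ² - 17 - 17 = 3481 - 34 ≡ 65; y = λ·(17 - 65) - 70 ≡ 35. → (65, 35)
2H = (65, 35).
Finally 4G + 2H:
(10, 12) + (65, 35). λ = (35 - 12)/(65 - 10) ≡ 23/55 mod 89. 55⁻¹ ≡ 34 (mod 89) since 55·34 = 1870 ≡ 1, so λ ≡ 70.
  x = λ² - 10 - 65 = 4900 - 75 ≡ 19; y = λ·(10 - 19) - 12 ≡ 70. → (19, 70)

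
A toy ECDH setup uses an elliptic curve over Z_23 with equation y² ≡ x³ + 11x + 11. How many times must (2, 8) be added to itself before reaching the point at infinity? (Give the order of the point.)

2P: tangent at (2, 8): λ = (3·2² + 11)/(2·8) ≡ 0/16. 16⁻¹ ≡ 13 (mod 23) since 16·13 = 208 ≡ 1, so λ ≡ 0·13 ≡ 0.
  x = λ² - 2 - 2 = 0 - 4 ≡ 19; y = λ·(2 - 19) - 8 ≡ 15. → (19, 15)
3P: (19, 15) + (2, 8). λ = (8 - 15)/(2 - 19) ≡ 16/6 mod 23. 6⁻¹ ≡ 4 (mod 23) since 6·4 = 24 ≡ 1, so λ ≡ 18.
  x = λ² - 19 - 2 = 324 - 21 ≡ 4; y = λ·(19 - 4) - 15 ≡ 2. → (4, 2)
4P: (4, 2) + (2, 8). λ = (8 - 2)/(2 - 4) ≡ 6/21 mod 23. 21⁻¹ ≡ 11 (mod 23) since 21·11 = 231 ≡ 1, so λ ≡ 20.
  x = λ² - 4 - 2 = 400 - 6 ≡ 3; y = λ·(4 - 3) - 2 ≡ 18. → (3, 18)
5P: (3, 18) + (2, 8). λ = (8 - 18)/(2 - 3) ≡ 13/22 mod 23. 22⁻¹ ≡ 22 (mod 23), so λ ≡ 10.
  x = λ² - 3 - 2 = 100 - 5 ≡ 3; y = λ·(3 - 3) - 18 ≡ 5. → (3, 5)
6P: (3, 5) + (2, 8). λ = (8 - 5)/(2 - 3) ≡ 3/22 mod 23. 22⁻¹ ≡ 22 (mod 23) since 22·22 = 484 ≡ 1, so λ ≡ 20.
  x = λ² - 3 - 2 = 400 - 5 ≡ 4; y = λ·(3 - 4) - 5 ≡ 21. → (4, 21)
7P: (4, 21) + (2, 8). λ = (8 - 21)/(2 - 4) ≡ 10/21 mod 23. 21⁻¹ ≡ 11 (mod 23), so λ ≡ 18.
  x = λ² - 4 - 2 = 324 - 6 ≡ 19; y = λ·(4 - 19) - 21 ≡ 8. → (19, 8)
8P: (19, 8) + (2, 8). λ = (8 - 8)/(2 - 19) ≡ 0/6 mod 23. 6⁻¹ ≡ 4 (mod 23) since 6·4 = 24 ≡ 1, so λ ≡ 0.
  x = λ² - 19 - 2 = 0 - 21 ≡ 2; y = λ·(19 - 2) - 8 ≡ 15. → (2, 15)
9P: (2, 15) + (2, 8): same x and y₁ ≡ -y₂, so the sum is the point at infinity.
9P = the point at infinity, so the order is 9.

9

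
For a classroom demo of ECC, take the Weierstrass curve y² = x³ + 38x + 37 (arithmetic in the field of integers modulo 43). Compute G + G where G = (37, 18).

(10, 27)

tangent at (37, 18): λ = (3·37² + 38)/(2·18) ≡ 17/36. 36⁻¹ ≡ 6 (mod 43), so λ ≡ 17·6 ≡ 16.
  x = λ² - 37 - 37 = 256 - 74 ≡ 10; y = λ·(37 - 10) - 18 ≡ 27. → (10, 27)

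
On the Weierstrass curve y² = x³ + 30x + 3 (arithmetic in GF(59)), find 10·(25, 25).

(48, 17)

Write G = (25, 25).
Double-and-add on 10 = (1010)₂. Start with G = (25, 25) for the leading 1-bit.
double: tangent at (25, 25): λ = (3·25² + 30)/(2·25) ≡ 17/50. 50⁻¹ ≡ 13 (mod 59) since 50·13 = 650 ≡ 1, so λ ≡ 17·13 ≡ 44.
  x = λ² - 25 - 25 = 1936 - 50 ≡ 57; y = λ·(25 - 57) - 25 ≡ 42. → (57, 42)
double: tangent at (57, 42): λ = (3·57² + 30)/(2·42) ≡ 42/25. 25⁻¹ ≡ 26 (mod 59) since 25·26 = 650 ≡ 1, so λ ≡ 42·26 ≡ 30.
  x = λ² - 57 - 57 = 900 - 114 ≡ 19; y = λ·(57 - 19) - 42 ≡ 36. → (19, 36)
add G: (19, 36) + (25, 25). λ = (25 - 36)/(25 - 19) ≡ 48/6 mod 59. 6⁻¹ ≡ 10 (mod 59) since 6·10 = 60 ≡ 1, so λ ≡ 8.
  x = λ² - 19 - 25 = 64 - 44 ≡ 20; y = λ·(19 - 20) - 36 ≡ 15. → (20, 15)
double: tangent at (20, 15): λ = (3·20² + 30)/(2·15) ≡ 50/30. 30⁻¹ ≡ 2 (mod 59) since 30·2 = 60 ≡ 1, so λ ≡ 50·2 ≡ 41.
  x = λ² - 20 - 20 = 1681 - 40 ≡ 48; y = λ·(20 - 48) - 15 ≡ 17. → (48, 17)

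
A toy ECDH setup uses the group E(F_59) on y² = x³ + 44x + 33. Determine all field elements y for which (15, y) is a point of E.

x³ + 44x + 33 = 4068 ≡ 56 (mod 59).
56 is a non-residue mod 59; no y exists.

none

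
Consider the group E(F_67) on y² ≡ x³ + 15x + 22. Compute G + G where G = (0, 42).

(49, 33)

tangent at (0, 42): λ = (3·0² + 15)/(2·42) ≡ 15/17. 17⁻¹ ≡ 4 (mod 67), so λ ≡ 15·4 ≡ 60.
  x = λ² - 0 - 0 = 3600 - 0 ≡ 49; y = λ·(0 - 49) - 42 ≡ 33. → (49, 33)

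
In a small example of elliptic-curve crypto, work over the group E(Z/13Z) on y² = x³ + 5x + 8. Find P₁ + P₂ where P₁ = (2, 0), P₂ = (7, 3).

(2, 0) + (7, 3). λ = (3 - 0)/(7 - 2) ≡ 3/5 mod 13. 5⁻¹ ≡ 8 (mod 13), so λ ≡ 11.
  x = λ² - 2 - 7 = 121 - 9 ≡ 8; y = λ·(2 - 8) - 0 ≡ 12. → (8, 12)

(8, 12)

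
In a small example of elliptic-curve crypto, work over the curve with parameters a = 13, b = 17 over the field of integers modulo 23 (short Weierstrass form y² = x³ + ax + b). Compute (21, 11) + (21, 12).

The two points share x = 21 and their y-coordinates satisfy 11 + 12 ≡ 0 (mod 23), so they are inverses. Their sum is O.

O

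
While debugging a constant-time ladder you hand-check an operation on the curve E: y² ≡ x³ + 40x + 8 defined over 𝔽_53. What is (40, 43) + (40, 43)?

(25, 37)

tangent at (40, 43): λ = (3·40² + 40)/(2·43) ≡ 17/33. 33⁻¹ ≡ 45 (mod 53), so λ ≡ 17·45 ≡ 23.
  x = λ² - 40 - 40 = 529 - 80 ≡ 25; y = λ·(40 - 25) - 43 ≡ 37. → (25, 37)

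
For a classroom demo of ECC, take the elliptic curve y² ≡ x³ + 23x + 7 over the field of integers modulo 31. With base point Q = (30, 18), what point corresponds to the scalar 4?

Double-and-add on 4 = (100)₂. Start with Q = (30, 18) for the leading 1-bit.
double: tangent at (30, 18): λ = (3·30² + 23)/(2·18) ≡ 26/5. 5⁻¹ ≡ 25 (mod 31), so λ ≡ 26·25 ≡ 30.
  x = λ² - 30 - 30 = 900 - 60 ≡ 3; y = λ·(30 - 3) - 18 ≡ 17. → (3, 17)
double: tangent at (3, 17): λ = (3·3² + 23)/(2·17) ≡ 19/3. 3⁻¹ ≡ 21 (mod 31) since 3·21 = 63 ≡ 1, so λ ≡ 19·21 ≡ 27.
  x = λ² - 3 - 3 = 729 - 6 ≡ 10; y = λ·(3 - 10) - 17 ≡ 11. → (10, 11)

(10, 11)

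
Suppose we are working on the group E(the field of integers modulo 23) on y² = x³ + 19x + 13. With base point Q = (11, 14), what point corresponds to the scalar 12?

Repeated addition: build up to 12Q.
2Q: tangent at (11, 14): λ = (3·11² + 19)/(2·14) ≡ 14/5. 5⁻¹ ≡ 14 (mod 23) since 5·14 = 70 ≡ 1, so λ ≡ 14·14 ≡ 12.
  x = λ² - 11 - 11 = 144 - 22 ≡ 7; y = λ·(11 - 7) - 14 ≡ 11. → (7, 11)
3Q: (7, 11) + (11, 14). λ = (14 - 11)/(11 - 7) ≡ 3/4 mod 23. 4⁻¹ ≡ 6 (mod 23), so λ ≡ 18.
  x = λ² - 7 - 11 = 324 - 18 ≡ 7; y = λ·(7 - 7) - 11 ≡ 12. → (7, 12)
4Q: (7, 12) + (11, 14). λ = (14 - 12)/(11 - 7) ≡ 2/4 mod 23. 4⁻¹ ≡ 6 (mod 23), so λ ≡ 12.
  x = λ² - 7 - 11 = 144 - 18 ≡ 11; y = λ·(7 - 11) - 12 ≡ 9. → (11, 9)
5Q: (11, 9) + (11, 14): same x and y₁ ≡ -y₂, so the sum is O.
6Q: O + (11, 14) = (11, 14) (identity).
7Q: tangent at (11, 14): λ = (3·11² + 19)/(2·14) ≡ 14/5. 5⁻¹ ≡ 14 (mod 23) since 5·14 = 70 ≡ 1, so λ ≡ 14·14 ≡ 12.
  x = λ² - 11 - 11 = 144 - 22 ≡ 7; y = λ·(11 - 7) - 14 ≡ 11. → (7, 11)
8Q: (7, 11) + (11, 14). λ = (14 - 11)/(11 - 7) ≡ 3/4 mod 23. 4⁻¹ ≡ 6 (mod 23) since 4·6 = 24 ≡ 1, so λ ≡ 18.
  x = λ² - 7 - 11 = 324 - 18 ≡ 7; y = λ·(7 - 7) - 11 ≡ 12. → (7, 12)
9Q: (7, 12) + (11, 14). λ = (14 - 12)/(11 - 7) ≡ 2/4 mod 23. 4⁻¹ ≡ 6 (mod 23) since 4·6 = 24 ≡ 1, so λ ≡ 12.
  x = λ² - 7 - 11 = 144 - 18 ≡ 11; y = λ·(7 - 11) - 12 ≡ 9. → (11, 9)
10Q: (11, 9) + (11, 14): same x and y₁ ≡ -y₂, so the sum is O.
11Q: O + (11, 14) = (11, 14) (identity).
12Q: tangent at (11, 14): λ = (3·11² + 19)/(2·14) ≡ 14/5. 5⁻¹ ≡ 14 (mod 23) since 5·14 = 70 ≡ 1, so λ ≡ 14·14 ≡ 12.
  x = λ² - 11 - 11 = 144 - 22 ≡ 7; y = λ·(11 - 7) - 14 ≡ 11. → (7, 11)

(7, 11)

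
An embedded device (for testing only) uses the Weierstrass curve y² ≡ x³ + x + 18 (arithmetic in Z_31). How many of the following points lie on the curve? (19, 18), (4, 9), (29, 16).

(19, 18): 18² ≡ 14, rhs ≡ 14 → on.
(4, 9): 9² ≡ 19, rhs ≡ 24 → off.
(29, 16): 16² ≡ 8, rhs ≡ 8 → on.

2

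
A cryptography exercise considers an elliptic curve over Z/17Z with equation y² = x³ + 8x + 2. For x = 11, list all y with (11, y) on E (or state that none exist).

x³ + 8x + 2 = 1421 ≡ 10 (mod 17).
10 is a non-residue mod 17; no y exists.

none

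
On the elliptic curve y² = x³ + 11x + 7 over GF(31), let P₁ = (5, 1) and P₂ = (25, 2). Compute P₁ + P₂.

(5, 1) + (25, 2). λ = (2 - 1)/(25 - 5) ≡ 1/20 mod 31. 20⁻¹ ≡ 14 (mod 31), so λ ≡ 14.
  x = λ² - 5 - 25 = 196 - 30 ≡ 11; y = λ·(5 - 11) - 1 ≡ 8. → (11, 8)

(11, 8)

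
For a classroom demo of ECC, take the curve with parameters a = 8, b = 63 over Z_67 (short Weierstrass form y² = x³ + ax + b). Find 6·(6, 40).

Write P = (6, 40).
Repeated addition: build up to 6P.
2P: tangent at (6, 40): λ = (3·6² + 8)/(2·40) ≡ 49/13. 13⁻¹ ≡ 31 (mod 67), so λ ≡ 49·31 ≡ 45.
  x = λ² - 6 - 6 = 2025 - 12 ≡ 3; y = λ·(6 - 3) - 40 ≡ 28. → (3, 28)
3P: (3, 28) + (6, 40). λ = (40 - 28)/(6 - 3) ≡ 12/3 mod 67. 3⁻¹ ≡ 45 (mod 67), so λ ≡ 4.
  x = λ² - 3 - 6 = 16 - 9 ≡ 7; y = λ·(3 - 7) - 28 ≡ 23. → (7, 23)
4P: (7, 23) + (6, 40). λ = (40 - 23)/(6 - 7) ≡ 17/66 mod 67. 66⁻¹ ≡ 66 (mod 67), so λ ≡ 50.
  x = λ² - 7 - 6 = 2500 - 13 ≡ 8; y = λ·(7 - 8) - 23 ≡ 61. → (8, 61)
5P: (8, 61) + (6, 40). λ = (40 - 61)/(6 - 8) ≡ 46/65 mod 67. 65⁻¹ ≡ 33 (mod 67) since 65·33 = 2145 ≡ 1, so λ ≡ 44.
  x = λ² - 8 - 6 = 1936 - 14 ≡ 46; y = λ·(8 - 46) - 61 ≡ 9. → (46, 9)
6P: (46, 9) + (6, 40). λ = (40 - 9)/(6 - 46) ≡ 31/27 mod 67. 27⁻¹ ≡ 5 (mod 67), so λ ≡ 21.
  x = λ² - 46 - 6 = 441 - 52 ≡ 54; y = λ·(46 - 54) - 9 ≡ 24. → (54, 24)

(54, 24)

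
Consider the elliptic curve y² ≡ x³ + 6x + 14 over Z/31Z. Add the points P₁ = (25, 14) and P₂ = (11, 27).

(15, 21)

(25, 14) + (11, 27). λ = (27 - 14)/(11 - 25) ≡ 13/17 mod 31. 17⁻¹ ≡ 11 (mod 31), so λ ≡ 19.
  x = λ² - 25 - 11 = 361 - 36 ≡ 15; y = λ·(25 - 15) - 14 ≡ 21. → (15, 21)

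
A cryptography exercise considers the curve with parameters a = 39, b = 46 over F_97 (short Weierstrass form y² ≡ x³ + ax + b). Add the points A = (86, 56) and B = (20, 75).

(91, 88)

(86, 56) + (20, 75). λ = (75 - 56)/(20 - 86) ≡ 19/31 mod 97. 31⁻¹ ≡ 72 (mod 97), so λ ≡ 10.
  x = λ² - 86 - 20 = 100 - 106 ≡ 91; y = λ·(86 - 91) - 56 ≡ 88. → (91, 88)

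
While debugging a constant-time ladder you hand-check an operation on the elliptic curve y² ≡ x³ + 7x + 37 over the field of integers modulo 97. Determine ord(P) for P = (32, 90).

2P: tangent at (32, 90): λ = (3·32² + 7)/(2·90) ≡ 72/83. 83⁻¹ ≡ 90 (mod 97) since 83·90 = 7470 ≡ 1, so λ ≡ 72·90 ≡ 78.
  x = λ² - 32 - 32 = 6084 - 64 ≡ 6; y = λ·(32 - 6) - 90 ≡ 95. → (6, 95)
3P: (6, 95) + (32, 90). λ = (90 - 95)/(32 - 6) ≡ 92/26 mod 97. 26⁻¹ ≡ 56 (mod 97), so λ ≡ 11.
  x = λ² - 6 - 32 = 121 - 38 ≡ 83; y = λ·(6 - 83) - 95 ≡ 28. → (83, 28)
4P: (83, 28) + (32, 90). λ = (90 - 28)/(32 - 83) ≡ 62/46 mod 97. 46⁻¹ ≡ 19 (mod 97), so λ ≡ 14.
  x = λ² - 83 - 32 = 196 - 115 ≡ 81; y = λ·(83 - 81) - 28 ≡ 0. → (81, 0)
5P: (81, 0) + (32, 90). λ = (90 - 0)/(32 - 81) ≡ 90/48 mod 97. 48⁻¹ ≡ 95 (mod 97), so λ ≡ 14.
  x = λ² - 81 - 32 = 196 - 113 ≡ 83; y = λ·(81 - 83) - 0 ≡ 69. → (83, 69)
6P: (83, 69) + (32, 90). λ = (90 - 69)/(32 - 83) ≡ 21/46 mod 97. 46⁻¹ ≡ 19 (mod 97) since 46·19 = 874 ≡ 1, so λ ≡ 11.
  x = λ² - 83 - 32 = 121 - 115 ≡ 6; y = λ·(83 - 6) - 69 ≡ 2. → (6, 2)
7P: (6, 2) + (32, 90). λ = (90 - 2)/(32 - 6) ≡ 88/26 mod 97. 26⁻¹ ≡ 56 (mod 97), so λ ≡ 78.
  x = λ² - 6 - 32 = 6084 - 38 ≡ 32; y = λ·(6 - 32) - 2 ≡ 7. → (32, 7)
8P: (32, 7) + (32, 90): same x and y₁ ≡ -y₂, so the sum is the point at infinity.
8P = the point at infinity, so the order is 8.

8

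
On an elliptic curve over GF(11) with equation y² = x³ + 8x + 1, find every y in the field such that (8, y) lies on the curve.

x³ + 8x + 1 = 577 ≡ 5 (mod 11).
Square roots of 5 mod 11: 4 and 7 (since 4² = 16 ≡ 5).

4, 7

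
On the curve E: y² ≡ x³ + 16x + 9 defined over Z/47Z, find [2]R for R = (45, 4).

tangent at (45, 4): λ = (3·45² + 16)/(2·4) ≡ 28/8. 8⁻¹ ≡ 6 (mod 47), so λ ≡ 28·6 ≡ 27.
  x = λ² - 45 - 45 = 729 - 90 ≡ 28; y = λ·(45 - 28) - 4 ≡ 32. → (28, 32)

(28, 32)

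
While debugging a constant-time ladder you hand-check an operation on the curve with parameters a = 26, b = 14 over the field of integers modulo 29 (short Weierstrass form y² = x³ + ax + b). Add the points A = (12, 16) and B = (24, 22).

(15, 26)

(12, 16) + (24, 22). λ = (22 - 16)/(24 - 12) ≡ 6/12 mod 29. 12⁻¹ ≡ 17 (mod 29), so λ ≡ 15.
  x = λ² - 12 - 24 = 225 - 36 ≡ 15; y = λ·(12 - 15) - 16 ≡ 26. → (15, 26)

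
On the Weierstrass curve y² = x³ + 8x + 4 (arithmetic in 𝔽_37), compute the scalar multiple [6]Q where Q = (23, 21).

Repeated addition: build up to 6Q.
2Q: tangent at (23, 21): λ = (3·23² + 8)/(2·21) ≡ 4/5. 5⁻¹ ≡ 15 (mod 37), so λ ≡ 4·15 ≡ 23.
  x = λ² - 23 - 23 = 529 - 46 ≡ 2; y = λ·(23 - 2) - 21 ≡ 18. → (2, 18)
3Q: (2, 18) + (23, 21). λ = (21 - 18)/(23 - 2) ≡ 3/21 mod 37. 21⁻¹ ≡ 30 (mod 37), so λ ≡ 16.
  x = λ² - 2 - 23 = 256 - 25 ≡ 9; y = λ·(2 - 9) - 18 ≡ 18. → (9, 18)
4Q: (9, 18) + (23, 21). λ = (21 - 18)/(23 - 9) ≡ 3/14 mod 37. 14⁻¹ ≡ 8 (mod 37), so λ ≡ 24.
  x = λ² - 9 - 23 = 576 - 32 ≡ 26; y = λ·(9 - 26) - 18 ≡ 18. → (26, 18)
5Q: (26, 18) + (23, 21). λ = (21 - 18)/(23 - 26) ≡ 3/34 mod 37. 34⁻¹ ≡ 12 (mod 37) since 34·12 = 408 ≡ 1, so λ ≡ 36.
  x = λ² - 26 - 23 = 1296 - 49 ≡ 26; y = λ·(26 - 26) - 18 ≡ 19. → (26, 19)
6Q: (26, 19) + (23, 21). λ = (21 - 19)/(23 - 26) ≡ 2/34 mod 37. 34⁻¹ ≡ 12 (mod 37) since 34·12 = 408 ≡ 1, so λ ≡ 24.
  x = λ² - 26 - 23 = 576 - 49 ≡ 9; y = λ·(26 - 9) - 19 ≡ 19. → (9, 19)

(9, 19)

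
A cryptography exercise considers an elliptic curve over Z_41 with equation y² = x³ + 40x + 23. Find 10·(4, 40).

Write P = (4, 40).
Repeated addition: build up to 10P.
2P: tangent at (4, 40): λ = (3·4² + 40)/(2·40) ≡ 6/39. 39⁻¹ ≡ 20 (mod 41) since 39·20 = 780 ≡ 1, so λ ≡ 6·20 ≡ 38.
  x = λ² - 4 - 4 = 1444 - 8 ≡ 1; y = λ·(4 - 1) - 40 ≡ 33. → (1, 33)
3P: (1, 33) + (4, 40). λ = (40 - 33)/(4 - 1) ≡ 7/3 mod 41. 3⁻¹ ≡ 14 (mod 41), so λ ≡ 16.
  x = λ² - 1 - 4 = 256 - 5 ≡ 5; y = λ·(1 - 5) - 33 ≡ 26. → (5, 26)
4P: (5, 26) + (4, 40). λ = (40 - 26)/(4 - 5) ≡ 14/40 mod 41. 40⁻¹ ≡ 40 (mod 41) since 40·40 = 1600 ≡ 1, so λ ≡ 27.
  x = λ² - 5 - 4 = 729 - 9 ≡ 23; y = λ·(5 - 23) - 26 ≡ 21. → (23, 21)
5P: (23, 21) + (4, 40). λ = (40 - 21)/(4 - 23) ≡ 19/22 mod 41. 22⁻¹ ≡ 28 (mod 41) since 22·28 = 616 ≡ 1, so λ ≡ 40.
  x = λ² - 23 - 4 = 1600 - 27 ≡ 15; y = λ·(23 - 15) - 21 ≡ 12. → (15, 12)
6P: (15, 12) + (4, 40). λ = (40 - 12)/(4 - 15) ≡ 28/30 mod 41. 30⁻¹ ≡ 26 (mod 41) since 30·26 = 780 ≡ 1, so λ ≡ 31.
  x = λ² - 15 - 4 = 961 - 19 ≡ 40; y = λ·(15 - 40) - 12 ≡ 33. → (40, 33)
7P: (40, 33) + (4, 40). λ = (40 - 33)/(4 - 40) ≡ 7/5 mod 41. 5⁻¹ ≡ 33 (mod 41), so λ ≡ 26.
  x = λ² - 40 - 4 = 676 - 44 ≡ 17; y = λ·(40 - 17) - 33 ≡ 32. → (17, 32)
8P: (17, 32) + (4, 40). λ = (40 - 32)/(4 - 17) ≡ 8/28 mod 41. 28⁻¹ ≡ 22 (mod 41) since 28·22 = 616 ≡ 1, so λ ≡ 12.
  x = λ² - 17 - 4 = 144 - 21 ≡ 0; y = λ·(17 - 0) - 32 ≡ 8. → (0, 8)
9P: (0, 8) + (4, 40). λ = (40 - 8)/(4 - 0) ≡ 32/4 mod 41. 4⁻¹ ≡ 31 (mod 41), so λ ≡ 8.
  x = λ² - 0 - 4 = 64 - 4 ≡ 19; y = λ·(0 - 19) - 8 ≡ 4. → (19, 4)
10P: (19, 4) + (4, 40). λ = (40 - 4)/(4 - 19) ≡ 36/26 mod 41. 26⁻¹ ≡ 30 (mod 41) since 26·30 = 780 ≡ 1, so λ ≡ 14.
  x = λ² - 19 - 4 = 196 - 23 ≡ 9; y = λ·(19 - 9) - 4 ≡ 13. → (9, 13)

(9, 13)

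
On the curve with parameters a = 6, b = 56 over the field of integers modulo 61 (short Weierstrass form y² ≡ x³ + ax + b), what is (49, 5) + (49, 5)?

tangent at (49, 5): λ = (3·49² + 6)/(2·5) ≡ 11/10. 10⁻¹ ≡ 55 (mod 61), so λ ≡ 11·55 ≡ 56.
  x = λ² - 49 - 49 = 3136 - 98 ≡ 49; y = λ·(49 - 49) - 5 ≡ 56. → (49, 56)

(49, 56)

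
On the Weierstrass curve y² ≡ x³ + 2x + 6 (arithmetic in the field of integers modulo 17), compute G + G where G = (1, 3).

(2, 16)

tangent at (1, 3): λ = (3·1² + 2)/(2·3) ≡ 5/6. 6⁻¹ ≡ 3 (mod 17), so λ ≡ 5·3 ≡ 15.
  x = λ² - 1 - 1 = 225 - 2 ≡ 2; y = λ·(1 - 2) - 3 ≡ 16. → (2, 16)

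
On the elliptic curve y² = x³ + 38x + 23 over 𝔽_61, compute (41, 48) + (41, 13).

The two points share x = 41 and their y-coordinates satisfy 48 + 13 ≡ 0 (mod 61), so they are inverses. Their sum is the point at infinity.

O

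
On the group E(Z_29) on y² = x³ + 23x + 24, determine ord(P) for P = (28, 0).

2

2P: (28, 0) + (28, 0): same x and y₁ ≡ -y₂, so the sum is 𝒪.
2P = 𝒪, so the order is 2.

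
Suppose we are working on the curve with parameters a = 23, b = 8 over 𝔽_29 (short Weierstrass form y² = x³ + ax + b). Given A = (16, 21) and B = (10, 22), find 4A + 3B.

(5, 25)

First 4A:
Repeated addition: build up to 4A.
2A: tangent at (16, 21): λ = (3·16² + 23)/(2·21) ≡ 8/13. 13⁻¹ ≡ 9 (mod 29) since 13·9 = 117 ≡ 1, so λ ≡ 8·9 ≡ 14.
  x = λ² - 16 - 16 = 196 - 32 ≡ 19; y = λ·(16 - 19) - 21 ≡ 24. → (19, 24)
3A: (19, 24) + (16, 21). λ = (21 - 24)/(16 - 19) ≡ 26/26 mod 29. 26⁻¹ ≡ 19 (mod 29) since 26·19 = 494 ≡ 1, so λ ≡ 1.
  x = λ² - 19 - 16 = 1 - 35 ≡ 24; y = λ·(19 - 24) - 24 ≡ 0. → (24, 0)
4A: (24, 0) + (16, 21). λ = (21 - 0)/(16 - 24) ≡ 21/21 mod 29. 21⁻¹ ≡ 18 (mod 29), so λ ≡ 1.
  x = λ² - 24 - 16 = 1 - 40 ≡ 19; y = λ·(24 - 19) - 0 ≡ 5. → (19, 5)
4A = (19, 5).
Next 3B:
Repeated addition: build up to 3B.
2B: tangent at (10, 22): λ = (3·10² + 23)/(2·22) ≡ 4/15. 15⁻¹ ≡ 2 (mod 29), so λ ≡ 4·2 ≡ 8.
  x = λ² - 10 - 10 = 64 - 20 ≡ 15; y = λ·(10 - 15) - 22 ≡ 25. → (15, 25)
3B: (15, 25) + (10, 22). λ = (22 - 25)/(10 - 15) ≡ 26/24 mod 29. 24⁻¹ ≡ 23 (mod 29), so λ ≡ 18.
  x = λ² - 15 - 10 = 324 - 25 ≡ 9; y = λ·(15 - 9) - 25 ≡ 25. → (9, 25)
3B = (9, 25).
Finally 4A + 3B:
(19, 5) + (9, 25). λ = (25 - 5)/(9 - 19) ≡ 20/19 mod 29. 19⁻¹ ≡ 26 (mod 29), so λ ≡ 27.
  x = λ² - 19 - 9 = 729 - 28 ≡ 5; y = λ·(19 - 5) - 5 ≡ 25. → (5, 25)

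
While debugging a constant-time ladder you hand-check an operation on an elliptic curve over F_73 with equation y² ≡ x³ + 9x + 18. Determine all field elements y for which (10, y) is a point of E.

none

x³ + 9x + 18 = 1108 ≡ 13 (mod 73).
13 is a non-residue mod 73; no y exists.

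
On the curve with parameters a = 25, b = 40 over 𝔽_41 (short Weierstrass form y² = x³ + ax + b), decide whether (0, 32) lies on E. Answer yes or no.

y² = 32² ≡ 40; x³ + 25x + 40 = 40 ≡ 40 (mod 41). 40 = 40.

yes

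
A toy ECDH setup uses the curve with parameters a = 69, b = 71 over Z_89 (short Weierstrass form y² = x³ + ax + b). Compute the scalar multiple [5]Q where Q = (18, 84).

(8, 45)

Double-and-add on 5 = (101)₂. Start with Q = (18, 84) for the leading 1-bit.
double: tangent at (18, 84): λ = (3·18² + 69)/(2·84) ≡ 62/79. 79⁻¹ ≡ 80 (mod 89), so λ ≡ 62·80 ≡ 65.
  x = λ² - 18 - 18 = 4225 - 36 ≡ 6; y = λ·(18 - 6) - 84 ≡ 73. → (6, 73)
double: tangent at (6, 73): λ = (3·6² + 69)/(2·73) ≡ 88/57. 57⁻¹ ≡ 25 (mod 89), so λ ≡ 88·25 ≡ 64.
  x = λ² - 6 - 6 = 4096 - 12 ≡ 79; y = λ·(6 - 79) - 73 ≡ 61. → (79, 61)
add Q: (79, 61) + (18, 84). λ = (84 - 61)/(18 - 79) ≡ 23/28 mod 89. 28⁻¹ ≡ 35 (mod 89), so λ ≡ 4.
  x = λ² - 79 - 18 = 16 - 97 ≡ 8; y = λ·(79 - 8) - 61 ≡ 45. → (8, 45)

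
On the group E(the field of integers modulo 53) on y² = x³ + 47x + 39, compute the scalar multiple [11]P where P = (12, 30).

Double-and-add on 11 = (1011)₂. Start with P = (12, 30) for the leading 1-bit.
double: tangent at (12, 30): λ = (3·12² + 47)/(2·30) ≡ 2/7. 7⁻¹ ≡ 38 (mod 53), so λ ≡ 2·38 ≡ 23.
  x = λ² - 12 - 12 = 529 - 24 ≡ 28; y = λ·(12 - 28) - 30 ≡ 26. → (28, 26)
double: tangent at (28, 26): λ = (3·28² + 47)/(2·26) ≡ 14/52. 52⁻¹ ≡ 52 (mod 53) since 52·52 = 2704 ≡ 1, so λ ≡ 14·52 ≡ 39.
  x = λ² - 28 - 28 = 1521 - 56 ≡ 34; y = λ·(28 - 34) - 26 ≡ 5. → (34, 5)
add P: (34, 5) + (12, 30). λ = (30 - 5)/(12 - 34) ≡ 25/31 mod 53. 31⁻¹ ≡ 12 (mod 53) since 31·12 = 372 ≡ 1, so λ ≡ 35.
  x = λ² - 34 - 12 = 1225 - 46 ≡ 13; y = λ·(34 - 13) - 5 ≡ 41. → (13, 41)
double: tangent at (13, 41): λ = (3·13² + 47)/(2·41) ≡ 24/29. 29⁻¹ ≡ 11 (mod 53), so λ ≡ 24·11 ≡ 52.
  x = λ² - 13 - 13 = 2704 - 26 ≡ 28; y = λ·(13 - 28) - 41 ≡ 27. → (28, 27)
add P: (28, 27) + (12, 30). λ = (30 - 27)/(12 - 28) ≡ 3/37 mod 53. 37⁻¹ ≡ 43 (mod 53), so λ ≡ 23.
  x = λ² - 28 - 12 = 529 - 40 ≡ 12; y = λ·(28 - 12) - 27 ≡ 23. → (12, 23)

(12, 23)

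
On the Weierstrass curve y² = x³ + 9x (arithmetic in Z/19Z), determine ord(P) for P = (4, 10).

5

2P: tangent at (4, 10): λ = (3·4² + 9)/(2·10) ≡ 0/1. 1⁻¹ ≡ 1 (mod 19) since 1·1 = 1 ≡ 1, so λ ≡ 0·1 ≡ 0.
  x = λ² - 4 - 4 = 0 - 8 ≡ 11; y = λ·(4 - 11) - 10 ≡ 9. → (11, 9)
3P: (11, 9) + (4, 10). λ = (10 - 9)/(4 - 11) ≡ 1/12 mod 19. 12⁻¹ ≡ 8 (mod 19), so λ ≡ 8.
  x = λ² - 11 - 4 = 64 - 15 ≡ 11; y = λ·(11 - 11) - 9 ≡ 10. → (11, 10)
4P: (11, 10) + (4, 10). λ = (10 - 10)/(4 - 11) ≡ 0/12 mod 19. 12⁻¹ ≡ 8 (mod 19) since 12·8 = 96 ≡ 1, so λ ≡ 0.
  x = λ² - 11 - 4 = 0 - 15 ≡ 4; y = λ·(11 - 4) - 10 ≡ 9. → (4, 9)
5P: (4, 9) + (4, 10): same x and y₁ ≡ -y₂, so the sum is 𝒪.
5P = 𝒪, so the order is 5.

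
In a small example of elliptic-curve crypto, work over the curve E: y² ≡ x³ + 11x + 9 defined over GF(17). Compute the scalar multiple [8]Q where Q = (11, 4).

Double-and-add on 8 = (1000)₂. Start with Q = (11, 4) for the leading 1-bit.
double: tangent at (11, 4): λ = (3·11² + 11)/(2·4) ≡ 0/8. 8⁻¹ ≡ 15 (mod 17) since 8·15 = 120 ≡ 1, so λ ≡ 0·15 ≡ 0.
  x = λ² - 11 - 11 = 0 - 22 ≡ 12; y = λ·(11 - 12) - 4 ≡ 13. → (12, 13)
double: tangent at (12, 13): λ = (3·12² + 11)/(2·13) ≡ 1/9. 9⁻¹ ≡ 2 (mod 17), so λ ≡ 1·2 ≡ 2.
  x = λ² - 12 - 12 = 4 - 24 ≡ 14; y = λ·(12 - 14) - 13 ≡ 0. → (14, 0)
double: (14, 0) + (14, 0): same x and y₁ ≡ -y₂, so the sum is the point at infinity.

O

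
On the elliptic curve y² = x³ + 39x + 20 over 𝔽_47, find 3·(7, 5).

Write Q = (7, 5).
Repeated addition: build up to 3Q.
2Q: tangent at (7, 5): λ = (3·7² + 39)/(2·5) ≡ 45/10. 10⁻¹ ≡ 33 (mod 47) since 10·33 = 330 ≡ 1, so λ ≡ 45·33 ≡ 28.
  x = λ² - 7 - 7 = 784 - 14 ≡ 18; y = λ·(7 - 18) - 5 ≡ 16. → (18, 16)
3Q: (18, 16) + (7, 5). λ = (5 - 16)/(7 - 18) ≡ 36/36 mod 47. 36⁻¹ ≡ 17 (mod 47), so λ ≡ 1.
  x = λ² - 18 - 7 = 1 - 25 ≡ 23; y = λ·(18 - 23) - 16 ≡ 26. → (23, 26)

(23, 26)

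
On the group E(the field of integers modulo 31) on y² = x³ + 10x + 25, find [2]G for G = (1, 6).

tangent at (1, 6): λ = (3·1² + 10)/(2·6) ≡ 13/12. 12⁻¹ ≡ 13 (mod 31), so λ ≡ 13·13 ≡ 14.
  x = λ² - 1 - 1 = 196 - 2 ≡ 8; y = λ·(1 - 8) - 6 ≡ 20. → (8, 20)

(8, 20)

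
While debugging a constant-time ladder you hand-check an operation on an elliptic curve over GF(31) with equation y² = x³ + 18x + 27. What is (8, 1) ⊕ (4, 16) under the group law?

(8, 1) + (4, 16). λ = (16 - 1)/(4 - 8) ≡ 15/27 mod 31. 27⁻¹ ≡ 23 (mod 31), so λ ≡ 4.
  x = λ² - 8 - 4 = 16 - 12 ≡ 4; y = λ·(8 - 4) - 1 ≡ 15. → (4, 15)

(4, 15)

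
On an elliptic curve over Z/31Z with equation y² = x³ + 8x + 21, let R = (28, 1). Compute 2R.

tangent at (28, 1): λ = (3·28² + 8)/(2·1) ≡ 4/2. 2⁻¹ ≡ 16 (mod 31), so λ ≡ 4·16 ≡ 2.
  x = λ² - 28 - 28 = 4 - 56 ≡ 10; y = λ·(28 - 10) - 1 ≡ 4. → (10, 4)

(10, 4)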